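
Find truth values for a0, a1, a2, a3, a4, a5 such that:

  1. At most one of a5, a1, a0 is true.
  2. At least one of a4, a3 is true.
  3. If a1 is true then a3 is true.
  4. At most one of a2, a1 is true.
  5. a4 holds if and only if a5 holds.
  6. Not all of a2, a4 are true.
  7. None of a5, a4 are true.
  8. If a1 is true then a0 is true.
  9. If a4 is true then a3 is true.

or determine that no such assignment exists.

a0=F, a1=F, a2=F, a3=T, a4=F, a5=F

  (1) {a5, a1, a0}: 0 true — at most one ✓
  (2) {a4, a3}: 1 true — at least one ✓
  (3) a1=F ⇒ a3: vacuous ✓
  (4) {a2, a1}: 0 true — at most one ✓
  (5) a4=F, a5=F — same ✓
  (6) {a2, a4}: 0/2 true — not all ✓
  (7) {a5, a4}: 0 true — none ✓
  (8) a1=F ⇒ a0: vacuous ✓
  (9) a4=F ⇒ a3: vacuous ✓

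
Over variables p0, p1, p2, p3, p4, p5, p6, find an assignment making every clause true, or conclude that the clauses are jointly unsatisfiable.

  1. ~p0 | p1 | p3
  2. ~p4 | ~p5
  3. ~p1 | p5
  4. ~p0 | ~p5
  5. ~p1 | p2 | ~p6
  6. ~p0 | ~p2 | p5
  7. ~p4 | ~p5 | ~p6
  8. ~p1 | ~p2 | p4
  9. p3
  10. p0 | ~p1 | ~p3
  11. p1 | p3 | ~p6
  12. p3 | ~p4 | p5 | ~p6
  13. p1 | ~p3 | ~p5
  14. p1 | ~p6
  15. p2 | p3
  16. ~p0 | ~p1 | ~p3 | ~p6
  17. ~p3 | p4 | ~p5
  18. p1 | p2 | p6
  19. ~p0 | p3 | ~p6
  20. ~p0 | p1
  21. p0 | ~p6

p0 = False, p1 = False, p2 = True, p3 = True, p4 = True, p5 = False, p6 = False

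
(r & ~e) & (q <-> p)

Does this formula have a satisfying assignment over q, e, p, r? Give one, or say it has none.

q = False, e = False, p = False, r = True

  r & ~e = True
    ~e = True
  q <-> p = True
Both conjuncts True, so the formula holds.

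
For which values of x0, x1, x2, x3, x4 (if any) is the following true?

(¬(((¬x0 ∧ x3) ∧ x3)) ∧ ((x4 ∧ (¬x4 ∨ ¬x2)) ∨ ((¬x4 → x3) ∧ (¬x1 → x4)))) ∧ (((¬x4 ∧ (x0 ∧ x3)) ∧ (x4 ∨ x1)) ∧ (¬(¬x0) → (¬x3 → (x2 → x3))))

x0: True, x1: True, x2: True, x3: True, x4: False

  ¬(((¬x0 ∧ x3) ∧ x3)) ∧ ((x4 ∧ (¬x4 ∨ ¬x2)) ∨ ((¬x4 → x3) ∧ (¬x1 → x4))) = True
    ¬(((¬x0 ∧ x3) ∧ x3)) = True
      (¬x0 ∧ x3) ∧ x3 = False
        ¬x0 ∧ x3 = False
          ¬x0 = False
    (x4 ∧ (¬x4 ∨ ¬x2)) ∨ ((¬x4 → x3) ∧ (¬x1 → x4)) = True
      x4 ∧ (¬x4 ∨ ¬x2) = False
        ¬x4 ∨ ¬x2 = True
          ¬x4 = True
          ¬x2 = False
      (¬x4 → x3) ∧ (¬x1 → x4) = True
        ¬x4 → x3 = True
          ¬x4 = True
        ¬x1 → x4 = True
          ¬x1 = False
  ((¬x4 ∧ (x0 ∧ x3)) ∧ (x4 ∨ x1)) ∧ (¬(¬x0) → (¬x3 → (x2 → x3))) = True
    (¬x4 ∧ (x0 ∧ x3)) ∧ (x4 ∨ x1) = True
      ¬x4 ∧ (x0 ∧ x3) = True
        ¬x4 = True
        x0 ∧ x3 = True
      x4 ∨ x1 = True
    ¬(¬x0) → (¬x3 → (x2 → x3)) = True
      ¬(¬x0) = True
        ¬x0 = False
      ¬x3 → (x2 → x3) = True
        ¬x3 = False
        x2 → x3 = True
Both conjuncts True, so the formula holds.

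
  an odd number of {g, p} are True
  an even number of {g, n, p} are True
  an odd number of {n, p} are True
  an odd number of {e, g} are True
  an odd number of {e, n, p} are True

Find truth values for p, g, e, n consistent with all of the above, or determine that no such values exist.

p = False; g = True; e = False; n = True

{g, p}: 1 true → odd ✓
{g, n, p}: 2 true → even ✓
{n, p}: 1 true → odd ✓
{e, g}: 1 true → odd ✓
{e, n, p}: 1 true → odd ✓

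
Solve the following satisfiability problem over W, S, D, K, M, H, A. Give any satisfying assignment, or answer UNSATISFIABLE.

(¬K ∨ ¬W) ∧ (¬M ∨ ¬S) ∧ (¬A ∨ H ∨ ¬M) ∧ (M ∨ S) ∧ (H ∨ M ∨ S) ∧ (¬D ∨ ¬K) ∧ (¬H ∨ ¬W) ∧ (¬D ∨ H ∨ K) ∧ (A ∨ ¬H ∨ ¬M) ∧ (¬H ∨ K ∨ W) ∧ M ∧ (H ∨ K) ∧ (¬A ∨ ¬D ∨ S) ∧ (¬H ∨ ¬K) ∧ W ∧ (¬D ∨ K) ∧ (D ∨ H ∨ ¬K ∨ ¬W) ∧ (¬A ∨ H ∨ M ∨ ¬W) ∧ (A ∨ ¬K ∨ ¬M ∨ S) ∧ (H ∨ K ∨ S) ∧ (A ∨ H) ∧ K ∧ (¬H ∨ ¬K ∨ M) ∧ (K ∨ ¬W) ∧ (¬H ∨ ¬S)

Unsatisfiable

Case W = True:
  (¬K ∨ ¬W) forces K = False.
  Clause (K) is falsified — contradiction.
Case W = False:
  Clause (W) is falsified — contradiction.
Both cases fail, so the formula is unsatisfiable.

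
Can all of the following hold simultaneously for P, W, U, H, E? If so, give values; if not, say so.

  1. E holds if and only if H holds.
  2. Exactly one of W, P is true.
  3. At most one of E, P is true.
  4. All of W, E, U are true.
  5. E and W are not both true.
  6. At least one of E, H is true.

Case W = True:
  (2) with W=T forces P = False.
  (4) forces E = True.
  Constraint (5) is violated (E=T, W=T) — contradiction.
Case W = False:
  Constraint (4) is violated (W=F) — contradiction.
Both cases fail — unsatisfiable.

Unsatisfiable — no assignment works.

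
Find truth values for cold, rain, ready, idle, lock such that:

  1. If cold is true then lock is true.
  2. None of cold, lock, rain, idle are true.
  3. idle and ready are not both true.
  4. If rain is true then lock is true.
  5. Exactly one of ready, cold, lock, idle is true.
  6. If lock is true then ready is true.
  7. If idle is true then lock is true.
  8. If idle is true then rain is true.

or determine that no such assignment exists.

cold = False; rain = False; ready = True; idle = False; lock = False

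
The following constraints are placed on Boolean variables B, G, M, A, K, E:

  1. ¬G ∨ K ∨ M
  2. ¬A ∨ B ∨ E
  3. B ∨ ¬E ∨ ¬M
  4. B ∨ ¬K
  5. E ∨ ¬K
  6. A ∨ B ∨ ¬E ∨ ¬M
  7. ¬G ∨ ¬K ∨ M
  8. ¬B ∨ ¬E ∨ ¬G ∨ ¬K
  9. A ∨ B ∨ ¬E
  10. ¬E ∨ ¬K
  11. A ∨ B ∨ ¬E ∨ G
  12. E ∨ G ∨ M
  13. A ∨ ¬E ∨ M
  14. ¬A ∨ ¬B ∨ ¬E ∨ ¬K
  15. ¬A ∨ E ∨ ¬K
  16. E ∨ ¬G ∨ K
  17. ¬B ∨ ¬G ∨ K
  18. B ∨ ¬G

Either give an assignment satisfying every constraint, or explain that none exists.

Set B = True.
Try G = True:
  (¬B ∨ ¬G ∨ K) forces K = True.
  (E ∨ ¬K) forces E = True.
  clause (¬B ∨ ¬E ∨ ¬G ∨ ¬K) is falsified — backtrack.
So G = False.
Set M = True.
Set A = False.
Set K = False.
Set E = True.
All clauses satisfied.

B = True; G = False; M = True; A = False; K = False; E = True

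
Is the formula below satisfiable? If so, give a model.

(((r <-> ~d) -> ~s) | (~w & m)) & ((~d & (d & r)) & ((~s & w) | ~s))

Case d = True: the conjunct ~d is False.
Case d = False: the conjunct d is False.
Both cases fail — unsatisfiable.

UNSATISFIABLE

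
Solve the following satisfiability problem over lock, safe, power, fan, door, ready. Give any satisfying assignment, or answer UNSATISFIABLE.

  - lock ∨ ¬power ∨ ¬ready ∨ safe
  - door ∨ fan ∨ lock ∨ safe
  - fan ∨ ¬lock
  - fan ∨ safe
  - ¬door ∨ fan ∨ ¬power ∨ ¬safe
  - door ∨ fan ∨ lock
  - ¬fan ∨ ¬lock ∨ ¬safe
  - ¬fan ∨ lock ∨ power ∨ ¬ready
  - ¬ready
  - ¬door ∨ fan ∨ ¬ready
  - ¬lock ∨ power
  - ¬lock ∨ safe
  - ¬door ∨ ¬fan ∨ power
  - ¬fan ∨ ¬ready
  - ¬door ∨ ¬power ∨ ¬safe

lock = False, safe = True, power = True, fan = True, door = False, ready = False

Unit clause (¬ready) forces ready = False.
Try lock = True:
  (fan ∨ ¬lock) forces fan = True.
  (¬fan ∨ ¬lock ∨ ¬safe) forces safe = False.
  clause (¬lock ∨ safe) is falsified — backtrack.
So lock = False.
Set safe = True.
Set power = True.
  then (¬door ∨ ¬power ∨ ¬safe) forces door = False.
  then (door ∨ fan ∨ lock) forces fan = True.
All clauses satisfied.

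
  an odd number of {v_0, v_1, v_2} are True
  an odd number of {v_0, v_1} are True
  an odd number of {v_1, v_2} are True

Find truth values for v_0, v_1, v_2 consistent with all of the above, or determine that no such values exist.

v_0: False, v_1: True, v_2: False

{v_0, v_1, v_2}: 1 true → odd ✓
{v_0, v_1}: 1 true → odd ✓
{v_1, v_2}: 1 true → odd ✓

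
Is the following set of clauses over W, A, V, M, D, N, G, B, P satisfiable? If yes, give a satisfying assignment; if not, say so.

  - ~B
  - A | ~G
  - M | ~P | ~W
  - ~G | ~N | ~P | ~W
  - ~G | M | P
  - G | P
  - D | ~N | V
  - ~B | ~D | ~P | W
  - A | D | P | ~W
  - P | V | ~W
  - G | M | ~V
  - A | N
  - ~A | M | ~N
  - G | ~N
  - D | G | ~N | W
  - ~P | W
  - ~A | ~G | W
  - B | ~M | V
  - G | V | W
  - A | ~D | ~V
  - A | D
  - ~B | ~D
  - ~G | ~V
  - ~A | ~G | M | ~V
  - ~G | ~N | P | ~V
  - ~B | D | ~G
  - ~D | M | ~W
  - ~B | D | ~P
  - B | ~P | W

W = True, A = True, V = True, M = True, D = False, N = False, G = False, B = False, P = True

Unit clause (~B) forces B = False.
Set W = True.
Try A = False:
  (A | ~G) forces G = False.
  (G | P) forces P = True.
  (M | ~P | ~W) forces M = True.
  (A | N) forces N = True.
  clause (G | ~N) is falsified — backtrack.
So A = True.
Set V = True.
  then (~G | ~V) forces G = False.
  then (G | P) forces P = True.
  then (G | M | ~V) forces M = True.
  then (G | ~N) forces N = False.
Set D = False.
All clauses satisfied.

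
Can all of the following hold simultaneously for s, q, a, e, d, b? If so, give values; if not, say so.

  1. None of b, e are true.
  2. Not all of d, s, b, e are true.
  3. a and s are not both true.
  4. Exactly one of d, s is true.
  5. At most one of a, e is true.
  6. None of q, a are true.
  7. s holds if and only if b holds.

s: False, q: False, a: False, e: False, d: True, b: False

  (1) {b, e}: 0 true — none ✓
  (2) {d, s, b, e}: 1/4 true — not all ✓
  (3) a=F, s=F — not both ✓
  (4) {d, s}: 1 true — exactly one ✓
  (5) {a, e}: 0 true — at most one ✓
  (6) {q, a}: 0 true — none ✓
  (7) s=F, b=F — same ✓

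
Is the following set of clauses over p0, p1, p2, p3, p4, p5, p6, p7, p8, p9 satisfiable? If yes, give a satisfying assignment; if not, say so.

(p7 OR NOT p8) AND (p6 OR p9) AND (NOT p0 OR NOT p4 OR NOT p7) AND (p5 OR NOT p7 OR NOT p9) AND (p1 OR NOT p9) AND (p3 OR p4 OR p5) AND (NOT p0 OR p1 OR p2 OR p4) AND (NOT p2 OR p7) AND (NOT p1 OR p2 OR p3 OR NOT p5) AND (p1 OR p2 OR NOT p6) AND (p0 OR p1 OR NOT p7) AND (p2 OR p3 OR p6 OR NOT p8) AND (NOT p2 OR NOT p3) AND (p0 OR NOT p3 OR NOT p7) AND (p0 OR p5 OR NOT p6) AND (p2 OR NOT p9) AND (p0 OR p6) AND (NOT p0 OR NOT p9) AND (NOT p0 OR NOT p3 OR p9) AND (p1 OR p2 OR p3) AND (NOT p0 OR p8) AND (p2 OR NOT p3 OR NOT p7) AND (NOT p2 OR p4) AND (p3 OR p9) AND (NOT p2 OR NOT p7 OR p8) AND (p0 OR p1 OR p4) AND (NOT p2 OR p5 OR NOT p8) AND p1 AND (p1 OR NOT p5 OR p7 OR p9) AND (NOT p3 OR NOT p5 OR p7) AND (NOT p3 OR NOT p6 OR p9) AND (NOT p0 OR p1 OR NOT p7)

p0=F, p1=T, p2=T, p3=F, p4=T, p5=T, p6=T, p7=T, p8=T, p9=T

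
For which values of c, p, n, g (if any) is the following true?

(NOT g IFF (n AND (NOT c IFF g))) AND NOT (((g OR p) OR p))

c=T, p=F, n=T, g=F

  NOT g IFF (n AND (NOT c IFF g)) = True
    NOT g = True
    n AND (NOT c IFF g) = True
      NOT c IFF g = True
        NOT c = False
  NOT (((g OR p) OR p)) = True
    (g OR p) OR p = False
      g OR p = False
Both conjuncts True, so the formula holds.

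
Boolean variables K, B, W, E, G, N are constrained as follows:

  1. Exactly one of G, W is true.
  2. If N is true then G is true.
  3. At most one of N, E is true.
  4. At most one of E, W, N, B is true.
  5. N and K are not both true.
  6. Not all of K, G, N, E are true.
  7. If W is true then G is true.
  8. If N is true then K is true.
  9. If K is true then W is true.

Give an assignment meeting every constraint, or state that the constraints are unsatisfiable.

K=F; B=F; W=F; E=T; G=T; N=F

  (1) {G, W}: 1 true — exactly one ✓
  (2) N=F ⇒ G: vacuous ✓
  (3) {N, E}: 1 true — at most one ✓
  (4) {E, W, N, B}: 1 true — at most one ✓
  (5) N=F, K=F — not both ✓
  (6) {K, G, N, E}: 2/4 true — not all ✓
  (7) W=F ⇒ G: vacuous ✓
  (8) N=F ⇒ K: vacuous ✓
  (9) K=F ⇒ W: vacuous ✓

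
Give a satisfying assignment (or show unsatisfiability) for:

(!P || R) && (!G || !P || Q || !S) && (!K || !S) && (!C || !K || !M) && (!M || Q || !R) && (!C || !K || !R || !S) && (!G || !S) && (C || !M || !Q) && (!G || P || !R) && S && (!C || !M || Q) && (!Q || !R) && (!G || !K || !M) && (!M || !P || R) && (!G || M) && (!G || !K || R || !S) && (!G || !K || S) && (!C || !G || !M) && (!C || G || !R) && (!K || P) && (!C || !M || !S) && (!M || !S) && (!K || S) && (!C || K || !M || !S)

Unit clause (S) forces S = True.
In (!M || !S) only !M is left, so M = False.
In (!K || !S) only !K is left, so K = False.
In (!G || !S) only !G is left, so G = False.
Set R = False.
  then (!P || R) forces P = False.
Set C = True.
Set Q = False.
All clauses satisfied.

K = False, R = False, S = True, C = True, G = False, M = False, P = False, Q = False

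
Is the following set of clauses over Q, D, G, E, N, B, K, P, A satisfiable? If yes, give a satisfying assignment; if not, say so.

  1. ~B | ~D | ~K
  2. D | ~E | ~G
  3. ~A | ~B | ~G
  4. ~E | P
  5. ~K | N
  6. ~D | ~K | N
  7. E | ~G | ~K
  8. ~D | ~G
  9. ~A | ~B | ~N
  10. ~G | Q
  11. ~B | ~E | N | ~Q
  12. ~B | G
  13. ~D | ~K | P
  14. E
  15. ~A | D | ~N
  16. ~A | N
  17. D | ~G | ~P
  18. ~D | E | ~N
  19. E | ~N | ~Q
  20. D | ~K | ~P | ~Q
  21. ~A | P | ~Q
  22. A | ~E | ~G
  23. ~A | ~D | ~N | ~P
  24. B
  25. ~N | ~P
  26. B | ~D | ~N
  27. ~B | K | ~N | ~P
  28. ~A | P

The formula is unsatisfiable.

Case G = True:
  (~D | ~G) forces D = False.
  (D | ~E | ~G) forces E = False.
  Clause (E) is falsified — contradiction.
Case G = False:
  (~B | G) forces B = False.
  Clause (B) is falsified — contradiction.
Both cases fail, so the formula is unsatisfiable.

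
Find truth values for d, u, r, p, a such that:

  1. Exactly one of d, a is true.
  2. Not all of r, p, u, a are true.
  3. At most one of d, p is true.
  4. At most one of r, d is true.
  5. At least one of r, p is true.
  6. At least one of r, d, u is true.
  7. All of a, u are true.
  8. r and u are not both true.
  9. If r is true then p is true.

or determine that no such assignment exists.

d: False, u: True, r: False, p: True, a: True

  (1) {d, a}: 1 true — exactly one ✓
  (2) {r, p, u, a}: 3/4 true — not all ✓
  (3) {d, p}: 1 true — at most one ✓
  (4) {r, d}: 0 true — at most one ✓
  (5) {r, p}: 1 true — at least one ✓
  (6) {r, d, u}: 1 true — at least one ✓
  (7) {a, u}: all 2 true ✓
  (8) r=F, u=T — not both ✓
  (9) r=F ⇒ p: vacuous ✓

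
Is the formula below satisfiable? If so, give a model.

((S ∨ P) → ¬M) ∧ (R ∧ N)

R = True, M = True, N = True, P = False, S = False

  (S ∨ P) → ¬M = True
    S ∨ P = False
    ¬M = False
  R ∧ N = True
Both conjuncts True, so the formula holds.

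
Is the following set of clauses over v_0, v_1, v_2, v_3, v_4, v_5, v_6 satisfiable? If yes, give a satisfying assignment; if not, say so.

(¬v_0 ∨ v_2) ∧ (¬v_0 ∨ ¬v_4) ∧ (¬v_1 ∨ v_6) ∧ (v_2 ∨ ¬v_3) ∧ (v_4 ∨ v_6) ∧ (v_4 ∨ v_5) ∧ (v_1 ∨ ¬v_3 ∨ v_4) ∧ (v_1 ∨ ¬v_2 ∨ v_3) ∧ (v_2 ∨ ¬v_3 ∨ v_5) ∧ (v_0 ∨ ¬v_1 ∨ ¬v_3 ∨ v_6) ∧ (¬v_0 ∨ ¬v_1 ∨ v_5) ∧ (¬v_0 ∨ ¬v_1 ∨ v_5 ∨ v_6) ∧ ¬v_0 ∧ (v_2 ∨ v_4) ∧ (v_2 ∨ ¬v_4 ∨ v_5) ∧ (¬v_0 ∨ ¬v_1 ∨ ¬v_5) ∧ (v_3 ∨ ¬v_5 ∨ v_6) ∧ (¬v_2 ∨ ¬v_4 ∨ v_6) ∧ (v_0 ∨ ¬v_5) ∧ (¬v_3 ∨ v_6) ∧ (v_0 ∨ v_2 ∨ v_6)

v_0: False; v_1: False; v_2: True; v_3: True; v_4: True; v_5: False; v_6: True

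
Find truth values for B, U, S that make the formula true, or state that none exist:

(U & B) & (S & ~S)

Unsatisfiable — no assignment works.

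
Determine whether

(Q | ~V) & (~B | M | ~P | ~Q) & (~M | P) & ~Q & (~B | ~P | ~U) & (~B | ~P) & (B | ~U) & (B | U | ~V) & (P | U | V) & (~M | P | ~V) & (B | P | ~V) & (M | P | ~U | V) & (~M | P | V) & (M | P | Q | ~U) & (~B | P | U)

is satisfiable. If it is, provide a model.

B=F, P=T, M=F, Q=F, U=F, V=F

Unit clause (~Q) forces Q = False.
In (Q | ~V) only ~V is left, so V = False.
Try B = True:
  (~B | ~P) forces P = False.
  (~M | P) forces M = False.
  (P | U | V) forces U = True.
  clause (M | P | ~U | V) is falsified — backtrack.
So B = False.
  then (B | ~U) forces U = False.
  then (P | U | V) forces P = True.
Set M = False.
All clauses satisfied.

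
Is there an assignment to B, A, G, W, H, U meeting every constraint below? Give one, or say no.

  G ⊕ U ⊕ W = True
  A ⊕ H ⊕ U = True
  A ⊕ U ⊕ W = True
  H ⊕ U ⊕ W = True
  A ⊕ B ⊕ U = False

B = True, A = False, G = False, W = False, H = False, U = True

G ⊕ U ⊕ W = F ⊕ T ⊕ F = True ✓
A ⊕ H ⊕ U = F ⊕ F ⊕ T = True ✓
A ⊕ U ⊕ W = F ⊕ T ⊕ F = True ✓
H ⊕ U ⊕ W = F ⊕ T ⊕ F = True ✓
A ⊕ B ⊕ U = F ⊕ T ⊕ T = False ✓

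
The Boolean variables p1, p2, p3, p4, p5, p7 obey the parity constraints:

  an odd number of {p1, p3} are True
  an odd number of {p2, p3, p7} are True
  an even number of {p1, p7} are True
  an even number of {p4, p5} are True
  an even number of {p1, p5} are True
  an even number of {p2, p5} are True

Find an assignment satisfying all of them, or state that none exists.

p1: False, p2: False, p3: True, p4: False, p5: False, p7: False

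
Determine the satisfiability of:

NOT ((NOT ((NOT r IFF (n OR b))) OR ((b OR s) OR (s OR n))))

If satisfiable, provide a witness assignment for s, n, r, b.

s=F; n=F; r=T; b=F

  NOT ((NOT ((NOT r IFF (n OR b))) OR ((b OR s) OR (s OR n)))) = True
    NOT ((NOT r IFF (n OR b))) OR ((b OR s) OR (s OR n)) = False
      NOT ((NOT r IFF (n OR b))) = False
        NOT r IFF (n OR b) = True
          NOT r = False
          n OR b = False
      (b OR s) OR (s OR n) = False
        b OR s = False
        s OR n = False
The formula evaluates to True.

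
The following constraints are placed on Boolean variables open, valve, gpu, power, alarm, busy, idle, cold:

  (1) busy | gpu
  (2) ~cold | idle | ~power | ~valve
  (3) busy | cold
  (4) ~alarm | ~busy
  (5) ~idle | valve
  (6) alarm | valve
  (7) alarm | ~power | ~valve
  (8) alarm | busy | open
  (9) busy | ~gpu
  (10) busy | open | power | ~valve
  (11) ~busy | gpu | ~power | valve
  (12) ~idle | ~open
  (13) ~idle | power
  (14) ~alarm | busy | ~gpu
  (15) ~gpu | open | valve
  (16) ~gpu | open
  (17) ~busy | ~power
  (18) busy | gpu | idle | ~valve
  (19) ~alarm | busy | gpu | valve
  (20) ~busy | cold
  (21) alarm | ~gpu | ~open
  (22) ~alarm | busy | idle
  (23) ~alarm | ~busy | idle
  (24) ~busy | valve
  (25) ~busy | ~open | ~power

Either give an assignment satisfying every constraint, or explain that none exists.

Set open = False.
  then (~gpu | open) forces gpu = False.
  then (busy | gpu) forces busy = True.
  then (~alarm | ~busy) forces alarm = False.
  then (alarm | valve) forces valve = True.
  then (alarm | ~power | ~valve) forces power = False.
  then (~idle | power) forces idle = False.
  then (~busy | cold) forces cold = True.
All clauses satisfied.

open = False, valve = True, gpu = False, power = False, alarm = False, busy = True, idle = False, cold = True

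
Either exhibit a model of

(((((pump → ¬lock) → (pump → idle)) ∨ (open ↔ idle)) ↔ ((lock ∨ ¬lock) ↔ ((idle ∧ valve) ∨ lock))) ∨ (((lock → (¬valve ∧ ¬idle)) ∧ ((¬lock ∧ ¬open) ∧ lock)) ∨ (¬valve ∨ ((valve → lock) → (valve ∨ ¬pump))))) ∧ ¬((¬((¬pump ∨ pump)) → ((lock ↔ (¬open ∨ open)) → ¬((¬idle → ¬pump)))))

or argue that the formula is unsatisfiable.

The conjunct ¬((¬((¬pump ∨ pump)) → ((lock ↔ (¬open ∨ open)) → ¬((¬idle → ¬pump))))) is unsatisfiable on its own:
  pump = True: this becomes ¬((False → ((lock ↔ (¬open ∨ open)) → ¬idle))) = False.
  pump = False: this becomes ¬((False → ¬((lock ↔ (¬open ∨ open))))) = False.
So the whole conjunction is unsatisfiable.

Unsatisfiable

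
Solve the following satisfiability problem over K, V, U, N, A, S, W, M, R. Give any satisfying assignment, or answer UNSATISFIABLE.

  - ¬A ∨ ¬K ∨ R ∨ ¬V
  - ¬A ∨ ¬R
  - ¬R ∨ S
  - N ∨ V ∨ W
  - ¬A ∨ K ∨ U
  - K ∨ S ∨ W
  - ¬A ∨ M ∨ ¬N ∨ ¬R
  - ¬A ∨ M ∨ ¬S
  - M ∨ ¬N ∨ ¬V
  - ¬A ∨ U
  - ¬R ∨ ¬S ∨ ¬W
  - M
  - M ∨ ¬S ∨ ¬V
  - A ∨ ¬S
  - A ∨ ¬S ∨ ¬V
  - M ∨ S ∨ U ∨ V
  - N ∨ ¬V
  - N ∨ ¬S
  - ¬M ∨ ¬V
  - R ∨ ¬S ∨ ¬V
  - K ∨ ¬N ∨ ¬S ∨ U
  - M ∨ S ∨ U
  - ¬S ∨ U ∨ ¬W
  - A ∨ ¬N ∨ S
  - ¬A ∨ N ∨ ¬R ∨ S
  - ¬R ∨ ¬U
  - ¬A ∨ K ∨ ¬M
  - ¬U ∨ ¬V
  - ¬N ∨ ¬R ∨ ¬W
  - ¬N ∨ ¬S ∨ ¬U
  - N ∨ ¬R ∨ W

Unit clause (M) forces M = True.
In (¬M ∨ ¬V) only ¬V is left, so V = False.
Set K = True.
Set U = True.
  then (¬R ∨ ¬U) forces R = False.
Set N = False.
  then (N ∨ V ∨ W) forces W = True.
  then (N ∨ ¬S) forces S = False.
Set A = False.
All clauses satisfied.

K: True, V: False, U: True, N: False, A: False, S: False, W: True, M: True, R: False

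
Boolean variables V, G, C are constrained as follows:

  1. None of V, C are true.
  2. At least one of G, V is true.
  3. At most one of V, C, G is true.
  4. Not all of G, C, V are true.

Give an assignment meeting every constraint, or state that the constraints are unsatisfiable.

V: False; G: True; C: False

  (1) {V, C}: 0 true — none ✓
  (2) {G, V}: 1 true — at least one ✓
  (3) {V, C, G}: 1 true — at most one ✓
  (4) {G, C, V}: 1/3 true — not all ✓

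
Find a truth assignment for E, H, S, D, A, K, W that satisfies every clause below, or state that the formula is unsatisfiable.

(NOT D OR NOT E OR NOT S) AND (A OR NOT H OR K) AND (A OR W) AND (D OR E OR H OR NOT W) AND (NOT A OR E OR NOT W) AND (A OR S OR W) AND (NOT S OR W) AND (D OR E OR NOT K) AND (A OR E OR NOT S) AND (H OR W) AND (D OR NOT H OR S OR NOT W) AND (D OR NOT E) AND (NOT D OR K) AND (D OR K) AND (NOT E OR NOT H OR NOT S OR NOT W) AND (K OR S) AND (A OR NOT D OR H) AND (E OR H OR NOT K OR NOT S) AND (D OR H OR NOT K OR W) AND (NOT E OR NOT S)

E: True, H: True, S: False, D: True, A: True, K: True, W: True

Set E = True.
  then (D OR NOT E) forces D = True.
  then (NOT D OR K) forces K = True.
  then (NOT E OR NOT S) forces S = False.
Set H = True.
Set A = True.
Set W = True.
All clauses satisfied.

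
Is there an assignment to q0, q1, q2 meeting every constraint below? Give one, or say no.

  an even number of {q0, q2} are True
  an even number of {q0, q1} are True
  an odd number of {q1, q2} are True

Adding constraints 1, 2, 3 mod 2: every variable appears an even number of times on the left, so the left side is 0.
But the right sides sum to 1 (mod 2). 0 ≠ 1 — the system is inconsistent.

UNSATISFIABLE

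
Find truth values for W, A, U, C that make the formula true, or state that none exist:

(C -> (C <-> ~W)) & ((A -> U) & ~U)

W=T; A=F; U=F; C=F

  C -> (C <-> ~W) = True
    C <-> ~W = True
      ~W = False
  (A -> U) & ~U = True
    A -> U = True
    ~U = True
Both conjuncts True, so the formula holds.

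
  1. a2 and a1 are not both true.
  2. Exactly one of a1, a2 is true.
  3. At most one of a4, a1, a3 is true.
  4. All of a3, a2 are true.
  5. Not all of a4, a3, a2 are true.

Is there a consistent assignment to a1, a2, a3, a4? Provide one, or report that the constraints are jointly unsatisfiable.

a1 = False, a2 = True, a3 = True, a4 = False

  (1) a2=T, a1=F — not both ✓
  (2) {a1, a2}: 1 true — exactly one ✓
  (3) {a4, a1, a3}: 1 true — at most one ✓
  (4) {a3, a2}: all 2 true ✓
  (5) {a4, a3, a2}: 2/3 true — not all ✓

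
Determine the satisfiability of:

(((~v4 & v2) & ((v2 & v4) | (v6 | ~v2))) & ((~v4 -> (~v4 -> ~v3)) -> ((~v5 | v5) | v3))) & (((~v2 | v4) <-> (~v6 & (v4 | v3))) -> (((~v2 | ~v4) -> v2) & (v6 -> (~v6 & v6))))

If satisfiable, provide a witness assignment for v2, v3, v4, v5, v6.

The formula is unsatisfiable.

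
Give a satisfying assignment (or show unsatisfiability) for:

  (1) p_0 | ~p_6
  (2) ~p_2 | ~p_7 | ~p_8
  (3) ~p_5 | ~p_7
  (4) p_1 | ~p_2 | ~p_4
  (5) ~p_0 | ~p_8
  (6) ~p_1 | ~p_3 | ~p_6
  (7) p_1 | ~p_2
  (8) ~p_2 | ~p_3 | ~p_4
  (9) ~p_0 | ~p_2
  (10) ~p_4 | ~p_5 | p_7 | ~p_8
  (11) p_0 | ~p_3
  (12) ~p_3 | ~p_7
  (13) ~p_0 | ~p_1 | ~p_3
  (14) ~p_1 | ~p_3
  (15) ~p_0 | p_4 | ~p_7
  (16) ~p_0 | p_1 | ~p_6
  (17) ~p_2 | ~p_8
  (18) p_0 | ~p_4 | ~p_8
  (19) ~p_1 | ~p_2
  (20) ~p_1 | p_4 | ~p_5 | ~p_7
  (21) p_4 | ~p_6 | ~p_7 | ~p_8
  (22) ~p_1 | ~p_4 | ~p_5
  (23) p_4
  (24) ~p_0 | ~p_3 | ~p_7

Unit clause (p_4) forces p_4 = True.
Set p_0 = True.
  then (~p_0 | ~p_8) forces p_8 = False.
  then (~p_0 | ~p_2) forces p_2 = False.
Set p_1 = True.
  then (~p_0 | ~p_1 | ~p_3) forces p_3 = False.
  then (~p_1 | ~p_4 | ~p_5) forces p_5 = False.
Set p_6 = False.
Set p_7 = True.
All clauses satisfied.

p_0=T, p_1=T, p_2=F, p_3=F, p_4=T, p_5=F, p_6=F, p_7=T, p_8=F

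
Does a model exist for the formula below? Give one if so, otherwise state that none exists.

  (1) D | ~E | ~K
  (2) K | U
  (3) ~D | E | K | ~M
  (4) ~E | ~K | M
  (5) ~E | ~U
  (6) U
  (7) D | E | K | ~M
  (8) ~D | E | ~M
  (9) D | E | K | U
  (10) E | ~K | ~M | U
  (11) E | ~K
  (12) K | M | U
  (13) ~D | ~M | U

Unit clause (U) forces U = True.
In (~E | ~U) only ~E is left, so E = False.
In (E | ~K) only ~K is left, so K = False.
Try M = True:
  (~D | E | K | ~M) forces D = False.
  clause (D | E | K | ~M) is falsified — backtrack.
So M = False.
Set D = False.
All clauses satisfied.

K = False, U = True, E = False, M = False, D = False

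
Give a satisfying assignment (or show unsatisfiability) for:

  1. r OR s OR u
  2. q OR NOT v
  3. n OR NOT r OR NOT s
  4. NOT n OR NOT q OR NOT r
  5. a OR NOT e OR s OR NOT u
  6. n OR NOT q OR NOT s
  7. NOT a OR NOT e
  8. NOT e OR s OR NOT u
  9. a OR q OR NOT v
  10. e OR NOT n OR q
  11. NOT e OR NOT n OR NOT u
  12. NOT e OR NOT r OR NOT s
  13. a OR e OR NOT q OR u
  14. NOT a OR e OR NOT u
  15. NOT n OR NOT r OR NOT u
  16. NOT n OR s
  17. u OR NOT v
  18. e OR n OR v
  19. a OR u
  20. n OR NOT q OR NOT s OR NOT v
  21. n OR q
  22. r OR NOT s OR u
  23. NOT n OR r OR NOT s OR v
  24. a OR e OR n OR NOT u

Set e = False.
Set a = False.
  then (a OR u) forces u = True.
  then (a OR e OR n OR NOT u) forces n = True.
  then (e OR NOT n OR q) forces q = True.
  then (NOT n OR NOT r OR NOT u) forces r = False.
  then (NOT n OR s) forces s = True.
  then (NOT n OR r OR NOT s OR v) forces v = True.
All clauses satisfied.

e = False, a = False, v = True, q = True, u = True, r = False, s = True, n = True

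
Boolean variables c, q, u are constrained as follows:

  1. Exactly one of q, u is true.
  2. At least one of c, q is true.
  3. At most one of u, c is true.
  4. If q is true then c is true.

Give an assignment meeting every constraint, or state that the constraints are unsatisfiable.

c=T, q=T, u=F

  (1) {q, u}: 1 true — exactly one ✓
  (2) {c, q}: 2 true — at least one ✓
  (3) {u, c}: 1 true — at most one ✓
  (4) q=T ⇒ c: T ✓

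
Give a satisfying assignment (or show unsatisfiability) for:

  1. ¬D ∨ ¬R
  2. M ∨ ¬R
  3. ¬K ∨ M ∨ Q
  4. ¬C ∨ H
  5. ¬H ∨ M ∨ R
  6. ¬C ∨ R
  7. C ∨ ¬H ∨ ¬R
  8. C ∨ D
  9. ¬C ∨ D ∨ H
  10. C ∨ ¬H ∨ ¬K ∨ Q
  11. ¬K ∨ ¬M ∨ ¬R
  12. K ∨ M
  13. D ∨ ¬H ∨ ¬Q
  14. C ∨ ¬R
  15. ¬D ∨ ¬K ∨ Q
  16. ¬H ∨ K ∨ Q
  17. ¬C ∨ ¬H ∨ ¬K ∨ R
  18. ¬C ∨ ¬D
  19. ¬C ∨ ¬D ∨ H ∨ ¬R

Set M = True.
Set C = False.
  then (C ∨ D) forces D = True.
  then (C ∨ ¬R) forces R = False.
Set K = True.
  then (¬D ∨ ¬K ∨ Q) forces Q = True.
Set H = False.
All clauses satisfied.

M = True, C = False, D = True, R = False, K = True, H = False, Q = True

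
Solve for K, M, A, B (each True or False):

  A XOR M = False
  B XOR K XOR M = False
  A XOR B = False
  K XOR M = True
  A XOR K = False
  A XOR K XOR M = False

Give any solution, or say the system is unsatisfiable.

No satisfying assignment exists.

Adding constraints 1, 4, 5 mod 2: every variable appears an even number of times on the left, so the left side is 0.
But the right sides sum to 1 (mod 2). 0 ≠ 1 — the system is inconsistent.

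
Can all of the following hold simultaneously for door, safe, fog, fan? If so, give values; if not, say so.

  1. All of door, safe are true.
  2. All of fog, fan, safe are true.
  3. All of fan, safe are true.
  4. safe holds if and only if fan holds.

door: True, safe: True, fog: True, fan: True

  (1) {door, safe}: all 2 true ✓
  (2) {fog, fan, safe}: all 3 true ✓
  (3) {fan, safe}: all 2 true ✓
  (4) safe=T, fan=T — same ✓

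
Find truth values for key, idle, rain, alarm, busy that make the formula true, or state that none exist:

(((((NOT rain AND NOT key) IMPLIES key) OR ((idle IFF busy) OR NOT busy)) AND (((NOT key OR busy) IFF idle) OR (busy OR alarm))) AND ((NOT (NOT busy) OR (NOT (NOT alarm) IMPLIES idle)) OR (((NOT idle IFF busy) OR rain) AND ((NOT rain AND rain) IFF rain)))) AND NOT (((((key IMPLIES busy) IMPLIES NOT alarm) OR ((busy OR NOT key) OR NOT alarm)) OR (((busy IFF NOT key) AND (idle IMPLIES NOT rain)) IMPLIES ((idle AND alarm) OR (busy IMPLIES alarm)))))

Unsatisfiable — no assignment works.

The conjunct NOT (((((key IMPLIES busy) IMPLIES NOT alarm) OR ((busy OR NOT key) OR NOT alarm)) OR (((busy IFF NOT key) AND (idle IMPLIES NOT rain)) IMPLIES ((idle AND alarm) OR (busy IMPLIES alarm))))) is unsatisfiable on its own:
  alarm = True: this becomes NOT (((NOT ((key IMPLIES busy)) OR (busy OR NOT key)) OR True)) = False.
  alarm = False: this becomes NOT ((True OR (((busy IFF NOT key) AND (idle IMPLIES NOT rain)) IMPLIES NOT busy))) = False.
So the whole conjunction is unsatisfiable.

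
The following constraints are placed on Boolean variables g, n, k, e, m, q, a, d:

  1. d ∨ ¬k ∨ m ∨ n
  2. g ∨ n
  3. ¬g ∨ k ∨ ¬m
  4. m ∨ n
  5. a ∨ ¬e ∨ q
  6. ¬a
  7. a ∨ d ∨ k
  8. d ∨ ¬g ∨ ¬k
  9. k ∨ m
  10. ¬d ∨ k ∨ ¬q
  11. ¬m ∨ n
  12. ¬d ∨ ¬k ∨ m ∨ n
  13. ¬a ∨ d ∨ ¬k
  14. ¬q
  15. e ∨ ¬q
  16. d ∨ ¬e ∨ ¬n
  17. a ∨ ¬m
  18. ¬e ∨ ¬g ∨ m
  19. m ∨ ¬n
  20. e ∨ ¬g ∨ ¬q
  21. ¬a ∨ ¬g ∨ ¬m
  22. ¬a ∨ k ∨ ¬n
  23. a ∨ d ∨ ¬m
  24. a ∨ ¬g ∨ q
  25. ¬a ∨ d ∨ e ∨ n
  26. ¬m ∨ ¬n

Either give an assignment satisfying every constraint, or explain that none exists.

Unsatisfiable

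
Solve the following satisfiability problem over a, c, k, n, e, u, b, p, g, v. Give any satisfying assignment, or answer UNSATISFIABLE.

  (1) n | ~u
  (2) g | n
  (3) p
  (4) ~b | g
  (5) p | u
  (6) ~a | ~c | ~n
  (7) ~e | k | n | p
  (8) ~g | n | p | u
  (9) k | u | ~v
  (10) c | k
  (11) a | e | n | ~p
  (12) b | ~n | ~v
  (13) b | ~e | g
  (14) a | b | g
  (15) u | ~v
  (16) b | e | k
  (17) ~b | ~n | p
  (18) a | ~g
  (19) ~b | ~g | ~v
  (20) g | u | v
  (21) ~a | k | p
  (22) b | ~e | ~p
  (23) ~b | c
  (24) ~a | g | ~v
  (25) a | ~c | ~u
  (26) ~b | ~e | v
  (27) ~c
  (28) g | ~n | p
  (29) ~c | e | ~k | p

a=T, c=F, k=T, n=F, e=F, u=F, b=F, p=T, g=T, v=F

Unit clause (p) forces p = True.
Unit clause (~c) forces c = False.
In (c | k) only k is left, so k = True.
In (~b | c) only ~b is left, so b = False.
In (b | ~e | ~p) only ~e is left, so e = False.
Set a = True.
Set n = False.
  then (n | ~u) forces u = False.
  then (g | n) forces g = True.
  then (u | ~v) forces v = False.
All clauses satisfied.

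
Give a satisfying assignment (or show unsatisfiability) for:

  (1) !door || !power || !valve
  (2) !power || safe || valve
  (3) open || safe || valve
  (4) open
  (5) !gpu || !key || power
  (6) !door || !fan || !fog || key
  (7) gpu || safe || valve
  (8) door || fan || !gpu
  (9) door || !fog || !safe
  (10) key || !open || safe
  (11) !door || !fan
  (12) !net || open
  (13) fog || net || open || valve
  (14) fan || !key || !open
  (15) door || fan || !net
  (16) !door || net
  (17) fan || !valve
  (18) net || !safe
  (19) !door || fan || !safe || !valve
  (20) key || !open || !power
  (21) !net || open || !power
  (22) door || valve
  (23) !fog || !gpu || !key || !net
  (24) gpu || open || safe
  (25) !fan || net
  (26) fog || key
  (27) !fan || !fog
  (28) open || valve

Unit clause (open) forces open = True.
Set safe = True.
  then (net || !safe) forces net = True.
Set fog = False.
  then (fog || key) forces key = True.
  then (fan || !key || !open) forces fan = True.
  then (!door || !fan) forces door = False.
  then (door || valve) forces valve = True.
Set gpu = False.
Set power = True.
All clauses satisfied.

safe: True, fog: False, gpu: False, net: True, fan: True, power: True, door: False, open: True, key: True, valve: True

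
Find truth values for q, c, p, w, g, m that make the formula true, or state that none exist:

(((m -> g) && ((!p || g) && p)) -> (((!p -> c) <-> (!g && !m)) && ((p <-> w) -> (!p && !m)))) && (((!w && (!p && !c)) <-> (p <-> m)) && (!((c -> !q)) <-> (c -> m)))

q: False, c: True, p: True, w: False, g: False, m: False

  ((m -> g) && ((!p || g) && p)) -> (((!p -> c) <-> (!g && !m)) && ((p <-> w) -> (!p && !m))) = True
    (m -> g) && ((!p || g) && p) = False
      m -> g = True
      (!p || g) && p = False
        !p || g = False
          !p = False
    ((!p -> c) <-> (!g && !m)) && ((p <-> w) -> (!p && !m)) = True
      (!p -> c) <-> (!g && !m) = True
        !p -> c = True
          !p = False
        !g && !m = True
          !g = True
          !m = True
      (p <-> w) -> (!p && !m) = True
        p <-> w = False
        !p && !m = False
          !p = False
          !m = True
  ((!w && (!p && !c)) <-> (p <-> m)) && (!((c -> !q)) <-> (c -> m)) = True
    (!w && (!p && !c)) <-> (p <-> m) = True
      !w && (!p && !c) = False
        !w = True
        !p && !c = False
          !p = False
          !c = False
      p <-> m = False
    !((c -> !q)) <-> (c -> m) = True
      !((c -> !q)) = False
        c -> !q = True
          !q = True
      c -> m = False
Both conjuncts True, so the formula holds.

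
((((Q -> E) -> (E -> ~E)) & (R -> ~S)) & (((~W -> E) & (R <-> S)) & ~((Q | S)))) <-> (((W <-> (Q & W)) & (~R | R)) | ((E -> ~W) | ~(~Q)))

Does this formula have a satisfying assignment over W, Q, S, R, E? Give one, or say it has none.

W=T, Q=F, S=T, R=T, E=T

  ((((Q -> E) -> (E -> ~E)) & (R -> ~S)) & (((~W -> E) & (R <-> S)) & ~((Q | S)))) <-> (((W <-> (Q & W)) & (~R | R)) | ((E -> ~W) | ~(~Q))) = True
    (((Q -> E) -> (E -> ~E)) & (R -> ~S)) & (((~W -> E) & (R <-> S)) & ~((Q | S))) = False
      ((Q -> E) -> (E -> ~E)) & (R -> ~S) = False
        (Q -> E) -> (E -> ~E) = False
          Q -> E = True
          E -> ~E = False
            ~E = False
        R -> ~S = False
          ~S = False
      ((~W -> E) & (R <-> S)) & ~((Q | S)) = False
        (~W -> E) & (R <-> S) = True
          ~W -> E = True
            ~W = False
          R <-> S = True
        ~((Q | S)) = False
          Q | S = True
    ((W <-> (Q & W)) & (~R | R)) | ((E -> ~W) | ~(~Q)) = False
      (W <-> (Q & W)) & (~R | R) = False
        W <-> (Q & W) = False
          Q & W = False
        ~R | R = True
          ~R = False
      (E -> ~W) | ~(~Q) = False
        E -> ~W = False
          ~W = False
        ~(~Q) = False
          ~Q = True
The formula evaluates to True.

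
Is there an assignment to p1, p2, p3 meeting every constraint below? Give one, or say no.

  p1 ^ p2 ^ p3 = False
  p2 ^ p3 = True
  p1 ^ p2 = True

p1=T, p2=F, p3=T

p1 ^ p2 ^ p3 = T ^ F ^ T = False ✓
p2 ^ p3 = F ^ T = True ✓
p1 ^ p2 = T ^ F = True ✓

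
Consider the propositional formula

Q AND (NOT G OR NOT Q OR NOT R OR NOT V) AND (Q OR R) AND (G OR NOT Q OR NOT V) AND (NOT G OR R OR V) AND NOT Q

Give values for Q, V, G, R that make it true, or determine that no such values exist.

Case Q = True:
  Clause (NOT Q) is falsified — contradiction.
Case Q = False:
  Clause (Q) is falsified — contradiction.
Both cases fail, so the formula is unsatisfiable.

The formula is unsatisfiable.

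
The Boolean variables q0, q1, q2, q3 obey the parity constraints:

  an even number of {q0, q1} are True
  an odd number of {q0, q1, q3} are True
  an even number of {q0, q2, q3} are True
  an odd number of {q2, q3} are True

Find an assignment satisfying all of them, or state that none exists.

q0 = True; q1 = True; q2 = False; q3 = True

{q0, q1}: 2 true → even ✓
{q0, q1, q3}: 3 true → odd ✓
{q0, q2, q3}: 2 true → even ✓
{q2, q3}: 1 true → odd ✓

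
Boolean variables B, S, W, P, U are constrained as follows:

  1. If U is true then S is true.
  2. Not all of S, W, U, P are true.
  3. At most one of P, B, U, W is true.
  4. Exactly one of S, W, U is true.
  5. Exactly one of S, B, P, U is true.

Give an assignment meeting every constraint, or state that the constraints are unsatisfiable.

B=F, S=T, W=F, P=F, U=F

  (1) U=F ⇒ S: vacuous ✓
  (2) {S, W, U, P}: 1/4 true — not all ✓
  (3) {P, B, U, W}: 0 true — at most one ✓
  (4) {S, W, U}: 1 true — exactly one ✓
  (5) {S, B, P, U}: 1 true — exactly one ✓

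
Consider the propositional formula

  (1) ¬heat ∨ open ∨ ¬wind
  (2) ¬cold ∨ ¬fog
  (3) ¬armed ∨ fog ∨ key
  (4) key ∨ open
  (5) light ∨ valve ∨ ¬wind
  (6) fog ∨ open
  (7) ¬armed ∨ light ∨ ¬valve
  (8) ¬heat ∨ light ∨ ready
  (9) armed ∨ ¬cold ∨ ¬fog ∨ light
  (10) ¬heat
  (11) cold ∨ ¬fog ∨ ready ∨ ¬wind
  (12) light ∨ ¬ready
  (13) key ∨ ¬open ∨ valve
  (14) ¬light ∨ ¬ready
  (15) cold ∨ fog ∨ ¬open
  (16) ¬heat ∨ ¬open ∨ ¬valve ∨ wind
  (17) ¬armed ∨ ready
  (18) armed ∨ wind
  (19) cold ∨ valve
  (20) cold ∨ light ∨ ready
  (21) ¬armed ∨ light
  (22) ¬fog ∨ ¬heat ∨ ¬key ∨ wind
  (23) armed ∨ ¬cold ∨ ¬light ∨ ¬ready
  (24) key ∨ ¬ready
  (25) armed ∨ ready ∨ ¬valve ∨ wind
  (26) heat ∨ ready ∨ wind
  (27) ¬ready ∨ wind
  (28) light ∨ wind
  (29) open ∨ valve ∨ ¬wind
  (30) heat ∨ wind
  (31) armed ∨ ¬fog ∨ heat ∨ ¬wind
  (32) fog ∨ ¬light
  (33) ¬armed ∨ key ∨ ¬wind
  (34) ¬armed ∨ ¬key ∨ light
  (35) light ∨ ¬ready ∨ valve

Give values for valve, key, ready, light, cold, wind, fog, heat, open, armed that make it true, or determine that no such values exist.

Unit clause (¬heat) forces heat = False.
In (heat ∨ wind) only wind is left, so wind = True.
Set valve = True.
Set key = False.
  then (key ∨ open) forces open = True.
  then (key ∨ ¬ready) forces ready = False.
  then (¬armed ∨ key ∨ ¬wind) forces armed = False.
  then (armed ∨ ¬fog ∨ heat ∨ ¬wind) forces fog = False.
  then (fog ∨ ¬light) forces light = False.
  then (cold ∨ fog ∨ ¬open) forces cold = True.
All clauses satisfied.

valve: True, key: False, ready: False, light: False, cold: True, wind: True, fog: False, heat: False, open: True, armed: False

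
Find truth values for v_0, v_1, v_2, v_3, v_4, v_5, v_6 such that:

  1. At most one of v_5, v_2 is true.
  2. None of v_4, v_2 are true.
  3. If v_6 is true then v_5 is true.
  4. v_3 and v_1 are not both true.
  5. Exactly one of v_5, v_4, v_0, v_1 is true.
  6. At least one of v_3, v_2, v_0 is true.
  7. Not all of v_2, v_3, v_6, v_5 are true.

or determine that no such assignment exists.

v_0 = True, v_1 = False, v_2 = False, v_3 = True, v_4 = False, v_5 = False, v_6 = False

  (1) {v_5, v_2}: 0 true — at most one ✓
  (2) {v_4, v_2}: 0 true — none ✓
  (3) v_6=F ⇒ v_5: vacuous ✓
  (4) v_3=T, v_1=F — not both ✓
  (5) {v_5, v_4, v_0, v_1}: 1 true — exactly one ✓
  (6) {v_3, v_2, v_0}: 2 true — at least one ✓
  (7) {v_2, v_3, v_6, v_5}: 1/4 true — not all ✓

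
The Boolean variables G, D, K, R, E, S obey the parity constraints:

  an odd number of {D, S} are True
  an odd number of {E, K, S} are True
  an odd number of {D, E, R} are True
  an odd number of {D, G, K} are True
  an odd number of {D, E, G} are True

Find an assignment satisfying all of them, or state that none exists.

G: False; D: False; K: True; R: False; E: True; S: True

{D, S}: 1 true → odd ✓
{E, K, S}: 3 true → odd ✓
{D, E, R}: 1 true → odd ✓
{D, G, K}: 1 true → odd ✓
{D, E, G}: 1 true → odd ✓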